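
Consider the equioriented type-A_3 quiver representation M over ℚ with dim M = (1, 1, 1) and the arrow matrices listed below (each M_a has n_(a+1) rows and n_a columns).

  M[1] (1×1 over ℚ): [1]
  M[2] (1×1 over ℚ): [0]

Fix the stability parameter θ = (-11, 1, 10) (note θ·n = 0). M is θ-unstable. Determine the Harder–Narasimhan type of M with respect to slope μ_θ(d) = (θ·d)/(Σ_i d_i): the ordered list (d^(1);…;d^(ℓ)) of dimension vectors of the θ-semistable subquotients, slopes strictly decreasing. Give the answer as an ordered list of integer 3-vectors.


Interval decomposition of M: I[1,2], I[3,3].
HN type (ℓ=3): μ^(1)=10; μ^(2)=1; μ^(3)=-11

((0, 0, 1); (0, 1, 0); (1, 0, 0))


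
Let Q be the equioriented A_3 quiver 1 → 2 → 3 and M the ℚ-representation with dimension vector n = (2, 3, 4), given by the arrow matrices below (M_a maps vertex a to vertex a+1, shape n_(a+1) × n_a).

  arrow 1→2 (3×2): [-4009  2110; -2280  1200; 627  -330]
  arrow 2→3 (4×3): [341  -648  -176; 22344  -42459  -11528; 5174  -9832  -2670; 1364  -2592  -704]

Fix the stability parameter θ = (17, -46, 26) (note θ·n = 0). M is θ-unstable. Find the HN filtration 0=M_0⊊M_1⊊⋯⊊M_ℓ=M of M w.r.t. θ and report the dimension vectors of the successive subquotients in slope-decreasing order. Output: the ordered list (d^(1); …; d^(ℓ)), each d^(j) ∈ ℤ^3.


Via rank(M_{q-1}∘⋯∘M_p): M ≅ I[1,1], I[1,3], I[2,3]^2, I[3,3].
μ_θ-semistable layers: μ^(1)=26; μ^(2)=17; μ^(3)=-29/2; μ^(4)=-46

((0, 0, 4); (1, 0, 0); (1, 1, 0); (0, 2, 0))


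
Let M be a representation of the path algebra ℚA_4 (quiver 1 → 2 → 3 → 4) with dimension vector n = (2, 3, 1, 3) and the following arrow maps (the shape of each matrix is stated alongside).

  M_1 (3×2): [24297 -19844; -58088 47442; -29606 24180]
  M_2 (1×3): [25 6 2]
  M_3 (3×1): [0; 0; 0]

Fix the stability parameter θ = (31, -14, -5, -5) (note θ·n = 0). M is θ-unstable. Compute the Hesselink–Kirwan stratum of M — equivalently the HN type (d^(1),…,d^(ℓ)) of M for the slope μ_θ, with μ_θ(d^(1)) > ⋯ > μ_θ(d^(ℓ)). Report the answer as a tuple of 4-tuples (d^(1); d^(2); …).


Interval decomposition of M: I[1,2], I[1,3], I[2,2], I[4,4]^3.
HN type (ℓ=4): μ^(1)=17/2; μ^(2)=4; μ^(3)=-5; μ^(4)=-14

((1, 1, 0, 0); (1, 1, 1, 0); (0, 0, 0, 3); (0, 1, 0, 0))


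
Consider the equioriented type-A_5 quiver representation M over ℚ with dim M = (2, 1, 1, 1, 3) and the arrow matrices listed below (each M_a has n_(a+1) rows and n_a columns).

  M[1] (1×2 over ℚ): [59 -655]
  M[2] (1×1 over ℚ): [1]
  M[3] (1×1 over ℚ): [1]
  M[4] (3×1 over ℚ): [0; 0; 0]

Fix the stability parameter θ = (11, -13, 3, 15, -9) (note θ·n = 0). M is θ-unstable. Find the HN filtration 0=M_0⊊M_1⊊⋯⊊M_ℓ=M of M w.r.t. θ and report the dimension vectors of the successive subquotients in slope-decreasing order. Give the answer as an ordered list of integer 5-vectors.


Barcode: M ≅ I[1,1], I[1,4], I[5,5]^3. HN layers by μ_θ (5 steps, strictly decreasing):
  μ^(1)=15; μ^(2)=11; μ^(3)=3; μ^(4)=-1; μ^(5)=-9

((0, 0, 0, 1, 0); (1, 0, 0, 0, 0); (0, 0, 1, 0, 0); (1, 1, 0, 0, 0); (0, 0, 0, 0, 3))


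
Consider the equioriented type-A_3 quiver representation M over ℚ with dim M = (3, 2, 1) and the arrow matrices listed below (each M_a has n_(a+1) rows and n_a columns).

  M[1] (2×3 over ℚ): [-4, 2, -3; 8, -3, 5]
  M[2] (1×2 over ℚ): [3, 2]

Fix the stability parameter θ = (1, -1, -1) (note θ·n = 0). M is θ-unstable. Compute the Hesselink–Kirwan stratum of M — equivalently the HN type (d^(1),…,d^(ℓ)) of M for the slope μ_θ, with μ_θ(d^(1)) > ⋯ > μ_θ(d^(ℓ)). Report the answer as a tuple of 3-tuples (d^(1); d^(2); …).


Via rank(M_{q-1}∘⋯∘M_p): M ≅ I[1,1], I[1,2], I[1,3].
μ_θ-semistable layers: μ^(1)=1; μ^(2)=0; μ^(3)=-1/3

((1, 0, 0); (1, 1, 0); (1, 1, 1))


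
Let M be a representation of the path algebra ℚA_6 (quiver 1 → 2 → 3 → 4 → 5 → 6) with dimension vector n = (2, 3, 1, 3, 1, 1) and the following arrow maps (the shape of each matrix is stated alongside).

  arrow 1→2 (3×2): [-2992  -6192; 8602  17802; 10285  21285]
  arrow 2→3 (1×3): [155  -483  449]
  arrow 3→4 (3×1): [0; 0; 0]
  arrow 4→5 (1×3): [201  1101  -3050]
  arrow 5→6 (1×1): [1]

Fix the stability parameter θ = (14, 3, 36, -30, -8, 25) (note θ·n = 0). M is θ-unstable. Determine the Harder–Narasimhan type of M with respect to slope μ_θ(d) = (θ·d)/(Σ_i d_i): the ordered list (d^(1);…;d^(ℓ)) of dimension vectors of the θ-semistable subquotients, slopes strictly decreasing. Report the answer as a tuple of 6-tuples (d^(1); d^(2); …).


Interval decomposition of M: I[1,1], I[1,3], I[2,2]^2, I[4,4]^2, I[4,6].
HN type (ℓ=7): μ^(1)=36; μ^(2)=25; μ^(3)=14; μ^(4)=17/2; μ^(5)=3; μ^(6)=-8; μ^(7)=-30

((0, 0, 1, 0, 0, 0); (0, 0, 0, 0, 0, 1); (1, 0, 0, 0, 0, 0); (1, 1, 0, 0, 0, 0); (0, 2, 0, 0, 0, 0); (0, 0, 0, 0, 1, 0); (0, 0, 0, 3, 0, 0))


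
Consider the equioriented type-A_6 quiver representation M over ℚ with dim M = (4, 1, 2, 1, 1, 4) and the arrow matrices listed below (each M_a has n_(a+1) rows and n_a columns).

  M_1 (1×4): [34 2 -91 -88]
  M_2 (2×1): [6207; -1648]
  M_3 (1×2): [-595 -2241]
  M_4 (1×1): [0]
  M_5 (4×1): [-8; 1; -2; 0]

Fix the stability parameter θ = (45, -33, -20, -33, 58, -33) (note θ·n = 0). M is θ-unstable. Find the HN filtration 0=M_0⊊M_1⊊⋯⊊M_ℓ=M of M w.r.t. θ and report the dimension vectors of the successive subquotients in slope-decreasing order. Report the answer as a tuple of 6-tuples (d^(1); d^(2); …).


Interval decomposition of M: I[1,1]^3, I[1,4], I[3,3], I[5,6], I[6,6]^3.
HN type (ℓ=5): μ^(1)=45; μ^(2)=25/2; μ^(3)=-41/4; μ^(4)=-20; μ^(5)=-33

((3, 0, 0, 0, 0, 0); (0, 0, 0, 0, 1, 1); (1, 1, 1, 1, 0, 0); (0, 0, 1, 0, 0, 0); (0, 0, 0, 0, 0, 3))


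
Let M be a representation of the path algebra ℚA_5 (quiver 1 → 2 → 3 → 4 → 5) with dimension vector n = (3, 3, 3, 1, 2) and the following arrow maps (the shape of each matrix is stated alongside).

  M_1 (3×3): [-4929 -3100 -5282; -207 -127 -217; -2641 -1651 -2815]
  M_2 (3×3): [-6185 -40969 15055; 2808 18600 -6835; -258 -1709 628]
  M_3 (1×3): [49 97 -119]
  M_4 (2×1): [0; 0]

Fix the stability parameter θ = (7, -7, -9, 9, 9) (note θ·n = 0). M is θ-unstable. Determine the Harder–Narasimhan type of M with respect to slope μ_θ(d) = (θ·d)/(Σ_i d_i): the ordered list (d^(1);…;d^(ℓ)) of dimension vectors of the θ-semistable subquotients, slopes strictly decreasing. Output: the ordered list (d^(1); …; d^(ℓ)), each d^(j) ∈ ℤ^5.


Barcode: M ≅ I[1,3]^2, I[1,4], I[5,5]^2. HN layers by μ_θ (2 steps, strictly decreasing):
  μ^(1)=9; μ^(2)=-3

((0, 0, 0, 1, 2); (3, 3, 3, 0, 0))


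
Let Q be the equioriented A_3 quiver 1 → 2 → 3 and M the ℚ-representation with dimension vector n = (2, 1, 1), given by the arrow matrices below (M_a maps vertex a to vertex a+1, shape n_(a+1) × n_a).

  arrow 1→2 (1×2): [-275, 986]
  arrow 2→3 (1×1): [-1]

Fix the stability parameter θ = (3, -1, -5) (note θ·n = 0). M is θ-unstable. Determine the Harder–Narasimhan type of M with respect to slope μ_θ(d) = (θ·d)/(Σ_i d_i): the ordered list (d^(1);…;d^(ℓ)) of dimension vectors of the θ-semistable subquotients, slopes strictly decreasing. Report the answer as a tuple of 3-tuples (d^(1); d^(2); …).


Via rank(M_{q-1}∘⋯∘M_p): M ≅ I[1,1], I[1,3].
μ_θ-semistable layers: μ^(1)=3; μ^(2)=-1

((1, 0, 0); (1, 1, 1))


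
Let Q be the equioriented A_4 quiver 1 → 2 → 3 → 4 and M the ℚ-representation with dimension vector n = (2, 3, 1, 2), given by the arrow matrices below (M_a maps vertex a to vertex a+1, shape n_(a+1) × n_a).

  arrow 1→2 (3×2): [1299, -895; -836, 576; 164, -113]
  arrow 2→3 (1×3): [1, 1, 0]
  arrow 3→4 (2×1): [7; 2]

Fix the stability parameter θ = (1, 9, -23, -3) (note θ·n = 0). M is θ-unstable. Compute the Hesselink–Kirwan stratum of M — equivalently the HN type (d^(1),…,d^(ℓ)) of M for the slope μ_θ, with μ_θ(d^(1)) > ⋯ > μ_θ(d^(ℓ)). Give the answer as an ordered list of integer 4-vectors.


Via rank(M_{q-1}∘⋯∘M_p): M ≅ I[1,2], I[1,4], I[2,2], I[4,4].
μ_θ-semistable layers: μ^(1)=9; μ^(2)=1; μ^(3)=-3; μ^(4)=-13/3

((0, 2, 0, 0); (1, 0, 0, 0); (0, 0, 0, 2); (1, 1, 1, 0))


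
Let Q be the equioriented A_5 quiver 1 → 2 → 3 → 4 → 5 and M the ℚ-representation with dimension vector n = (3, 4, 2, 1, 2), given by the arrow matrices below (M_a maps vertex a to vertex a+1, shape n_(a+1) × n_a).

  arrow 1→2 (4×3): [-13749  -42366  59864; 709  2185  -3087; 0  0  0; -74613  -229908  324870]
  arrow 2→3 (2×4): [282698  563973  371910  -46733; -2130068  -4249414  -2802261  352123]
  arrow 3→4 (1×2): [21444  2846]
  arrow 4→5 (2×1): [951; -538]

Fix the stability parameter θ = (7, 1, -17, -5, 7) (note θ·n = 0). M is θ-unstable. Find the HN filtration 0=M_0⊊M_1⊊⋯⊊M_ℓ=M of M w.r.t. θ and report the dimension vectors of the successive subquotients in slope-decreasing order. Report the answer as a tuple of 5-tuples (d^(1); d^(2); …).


Interval decomposition of M: I[1,1], I[1,3], I[1,5], I[2,2]^2, I[5,5].
HN type (ℓ=4): μ^(1)=7; μ^(2)=1; μ^(3)=-3; μ^(4)=-7/2

((1, 0, 0, 0, 2); (0, 2, 0, 0, 0); (1, 1, 1, 0, 0); (1, 1, 1, 1, 0))


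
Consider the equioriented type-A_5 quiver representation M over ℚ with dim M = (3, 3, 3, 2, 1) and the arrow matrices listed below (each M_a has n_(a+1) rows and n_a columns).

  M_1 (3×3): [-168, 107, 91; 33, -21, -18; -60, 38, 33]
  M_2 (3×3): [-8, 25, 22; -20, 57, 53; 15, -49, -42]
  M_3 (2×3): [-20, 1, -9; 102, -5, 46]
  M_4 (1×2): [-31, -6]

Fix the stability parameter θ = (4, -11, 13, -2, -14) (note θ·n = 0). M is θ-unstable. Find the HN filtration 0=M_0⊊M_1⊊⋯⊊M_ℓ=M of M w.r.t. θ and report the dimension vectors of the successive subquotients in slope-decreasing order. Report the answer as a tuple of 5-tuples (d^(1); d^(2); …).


Barcode: M ≅ I[1,3], I[1,4], I[1,5]. HN layers by μ_θ (4 steps, strictly decreasing):
  μ^(1)=13; μ^(2)=11/2; μ^(3)=-1; μ^(4)=-7/2

((0, 0, 1, 0, 0); (0, 0, 1, 1, 0); (0, 0, 1, 1, 1); (3, 3, 0, 0, 0))


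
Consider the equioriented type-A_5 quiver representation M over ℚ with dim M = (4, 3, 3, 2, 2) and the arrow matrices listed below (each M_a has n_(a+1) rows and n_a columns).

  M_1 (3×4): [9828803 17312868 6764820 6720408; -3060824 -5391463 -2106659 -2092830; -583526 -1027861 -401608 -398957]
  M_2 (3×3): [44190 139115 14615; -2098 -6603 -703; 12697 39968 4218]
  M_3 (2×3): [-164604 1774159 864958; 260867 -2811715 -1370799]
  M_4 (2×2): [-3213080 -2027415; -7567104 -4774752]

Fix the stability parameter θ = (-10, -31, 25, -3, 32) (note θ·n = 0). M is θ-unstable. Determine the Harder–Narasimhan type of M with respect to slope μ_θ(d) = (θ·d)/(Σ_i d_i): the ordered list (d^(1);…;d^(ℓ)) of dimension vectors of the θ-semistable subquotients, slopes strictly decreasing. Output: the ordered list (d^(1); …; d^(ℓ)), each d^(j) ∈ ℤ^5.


Barcode: M ≅ I[1,1], I[1,2], I[1,4], I[1,5], I[3,3], I[5,5]. HN layers by μ_θ (5 steps, strictly decreasing):
  μ^(1)=32; μ^(2)=25; μ^(3)=11; μ^(4)=-10; μ^(5)=-41/2

((0, 0, 0, 0, 2); (0, 0, 1, 0, 0); (0, 0, 2, 2, 0); (1, 0, 0, 0, 0); (3, 3, 0, 0, 0))


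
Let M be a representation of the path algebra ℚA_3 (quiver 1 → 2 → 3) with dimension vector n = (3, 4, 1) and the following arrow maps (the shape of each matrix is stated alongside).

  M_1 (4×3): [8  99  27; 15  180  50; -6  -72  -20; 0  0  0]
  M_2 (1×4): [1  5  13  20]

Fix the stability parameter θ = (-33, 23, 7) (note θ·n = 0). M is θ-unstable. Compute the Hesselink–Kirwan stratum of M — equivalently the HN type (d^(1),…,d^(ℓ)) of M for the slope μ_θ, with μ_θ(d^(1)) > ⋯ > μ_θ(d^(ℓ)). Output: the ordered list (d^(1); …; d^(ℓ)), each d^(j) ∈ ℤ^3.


Barcode: M ≅ I[1,1], I[1,2], I[1,3], I[2,2]^2. HN layers by μ_θ (3 steps, strictly decreasing):
  μ^(1)=23; μ^(2)=15; μ^(3)=-33

((0, 3, 0); (0, 1, 1); (3, 0, 0))


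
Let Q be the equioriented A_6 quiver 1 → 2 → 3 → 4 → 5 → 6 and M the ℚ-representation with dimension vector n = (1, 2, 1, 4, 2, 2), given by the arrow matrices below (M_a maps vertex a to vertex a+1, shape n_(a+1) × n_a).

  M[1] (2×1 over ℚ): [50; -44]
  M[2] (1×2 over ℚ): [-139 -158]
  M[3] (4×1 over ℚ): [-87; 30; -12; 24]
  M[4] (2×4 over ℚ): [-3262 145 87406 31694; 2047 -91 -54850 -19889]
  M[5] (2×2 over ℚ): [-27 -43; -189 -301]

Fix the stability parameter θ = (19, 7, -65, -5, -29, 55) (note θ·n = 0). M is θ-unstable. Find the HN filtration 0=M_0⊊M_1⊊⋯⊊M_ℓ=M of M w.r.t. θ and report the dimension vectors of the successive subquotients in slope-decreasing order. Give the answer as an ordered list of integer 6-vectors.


Barcode: M ≅ I[1,6], I[2,2], I[4,4]^2, I[4,5], I[6,6]. HN layers by μ_θ (5 steps, strictly decreasing):
  μ^(1)=55; μ^(2)=7; μ^(3)=-5; μ^(4)=-73/5; μ^(5)=-17

((0, 0, 0, 0, 0, 2); (0, 1, 0, 0, 0, 0); (0, 0, 0, 2, 0, 0); (1, 1, 1, 1, 1, 0); (0, 0, 0, 1, 1, 0))


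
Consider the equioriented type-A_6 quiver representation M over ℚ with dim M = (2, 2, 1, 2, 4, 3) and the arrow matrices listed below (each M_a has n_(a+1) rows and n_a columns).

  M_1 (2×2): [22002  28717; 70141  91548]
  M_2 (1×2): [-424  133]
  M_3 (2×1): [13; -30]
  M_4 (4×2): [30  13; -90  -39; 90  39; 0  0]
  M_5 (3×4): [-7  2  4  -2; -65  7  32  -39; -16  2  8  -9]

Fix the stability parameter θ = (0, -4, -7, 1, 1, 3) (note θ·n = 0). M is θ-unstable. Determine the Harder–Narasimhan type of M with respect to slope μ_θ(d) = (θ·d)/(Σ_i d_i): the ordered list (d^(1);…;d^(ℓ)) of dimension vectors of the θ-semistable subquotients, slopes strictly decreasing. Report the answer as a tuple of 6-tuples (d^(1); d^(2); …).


Via rank(M_{q-1}∘⋯∘M_p): M ≅ I[1,2], I[1,4], I[4,6], I[5,5], I[5,6]^2.
μ_θ-semistable layers: μ^(1)=3; μ^(2)=1; μ^(3)=-2; μ^(4)=-11/3

((0, 0, 0, 0, 0, 3); (0, 0, 0, 2, 4, 0); (1, 1, 0, 0, 0, 0); (1, 1, 1, 0, 0, 0))


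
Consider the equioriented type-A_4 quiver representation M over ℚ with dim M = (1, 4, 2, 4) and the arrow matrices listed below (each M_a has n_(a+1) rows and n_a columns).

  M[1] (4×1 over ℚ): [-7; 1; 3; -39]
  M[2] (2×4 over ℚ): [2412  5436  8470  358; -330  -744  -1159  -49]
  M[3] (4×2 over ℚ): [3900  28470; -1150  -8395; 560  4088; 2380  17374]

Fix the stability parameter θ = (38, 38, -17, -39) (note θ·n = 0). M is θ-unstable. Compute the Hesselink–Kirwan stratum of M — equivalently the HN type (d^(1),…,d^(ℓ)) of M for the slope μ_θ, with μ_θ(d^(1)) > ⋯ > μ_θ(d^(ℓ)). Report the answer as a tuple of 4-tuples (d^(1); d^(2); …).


Via rank(M_{q-1}∘⋯∘M_p): M ≅ I[1,2], I[2,2], I[2,3], I[2,4], I[4,4]^3.
μ_θ-semistable layers: μ^(1)=38; μ^(2)=21/2; μ^(3)=-6; μ^(4)=-39

((1, 2, 0, 0); (0, 1, 1, 0); (0, 1, 1, 1); (0, 0, 0, 3))


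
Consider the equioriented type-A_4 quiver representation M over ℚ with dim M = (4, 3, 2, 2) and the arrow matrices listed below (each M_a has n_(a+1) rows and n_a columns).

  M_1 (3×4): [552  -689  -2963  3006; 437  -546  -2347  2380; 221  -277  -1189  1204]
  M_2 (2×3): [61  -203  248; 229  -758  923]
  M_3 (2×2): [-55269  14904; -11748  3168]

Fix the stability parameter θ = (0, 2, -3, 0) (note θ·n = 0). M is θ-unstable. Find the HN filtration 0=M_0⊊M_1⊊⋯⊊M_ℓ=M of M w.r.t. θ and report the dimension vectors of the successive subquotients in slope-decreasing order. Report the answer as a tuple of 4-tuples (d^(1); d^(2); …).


Via rank(M_{q-1}∘⋯∘M_p): M ≅ I[1,1], I[1,2], I[1,3], I[1,4], I[4,4].
μ_θ-semistable layers: μ^(1)=2; μ^(2)=0; μ^(3)=-1/3

((0, 1, 0, 0); (2, 0, 0, 2); (2, 2, 2, 0))


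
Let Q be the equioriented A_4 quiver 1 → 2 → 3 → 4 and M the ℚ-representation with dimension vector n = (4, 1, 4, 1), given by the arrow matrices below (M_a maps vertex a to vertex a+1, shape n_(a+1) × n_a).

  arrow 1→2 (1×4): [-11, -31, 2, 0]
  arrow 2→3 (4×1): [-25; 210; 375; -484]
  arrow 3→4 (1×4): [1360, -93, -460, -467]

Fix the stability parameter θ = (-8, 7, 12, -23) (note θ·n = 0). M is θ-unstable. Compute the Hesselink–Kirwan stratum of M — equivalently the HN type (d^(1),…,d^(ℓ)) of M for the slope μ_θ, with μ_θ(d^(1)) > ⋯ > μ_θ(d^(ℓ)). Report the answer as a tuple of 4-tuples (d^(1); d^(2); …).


Barcode: M ≅ I[1,1]^3, I[1,4], I[3,3]^3. HN layers by μ_θ (3 steps, strictly decreasing):
  μ^(1)=12; μ^(2)=-4/3; μ^(3)=-8

((0, 0, 3, 0); (0, 1, 1, 1); (4, 0, 0, 0))


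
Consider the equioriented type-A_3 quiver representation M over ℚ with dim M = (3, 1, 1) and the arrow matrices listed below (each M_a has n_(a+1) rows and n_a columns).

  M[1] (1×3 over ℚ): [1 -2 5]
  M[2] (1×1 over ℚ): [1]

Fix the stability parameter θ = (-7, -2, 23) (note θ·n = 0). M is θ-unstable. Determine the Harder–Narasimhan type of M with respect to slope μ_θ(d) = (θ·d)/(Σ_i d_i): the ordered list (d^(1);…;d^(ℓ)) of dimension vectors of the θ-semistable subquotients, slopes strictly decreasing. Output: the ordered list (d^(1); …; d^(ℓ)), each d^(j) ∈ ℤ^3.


Via rank(M_{q-1}∘⋯∘M_p): M ≅ I[1,1]^2, I[1,3].
μ_θ-semistable layers: μ^(1)=23; μ^(2)=-2; μ^(3)=-7

((0, 0, 1); (0, 1, 0); (3, 0, 0))


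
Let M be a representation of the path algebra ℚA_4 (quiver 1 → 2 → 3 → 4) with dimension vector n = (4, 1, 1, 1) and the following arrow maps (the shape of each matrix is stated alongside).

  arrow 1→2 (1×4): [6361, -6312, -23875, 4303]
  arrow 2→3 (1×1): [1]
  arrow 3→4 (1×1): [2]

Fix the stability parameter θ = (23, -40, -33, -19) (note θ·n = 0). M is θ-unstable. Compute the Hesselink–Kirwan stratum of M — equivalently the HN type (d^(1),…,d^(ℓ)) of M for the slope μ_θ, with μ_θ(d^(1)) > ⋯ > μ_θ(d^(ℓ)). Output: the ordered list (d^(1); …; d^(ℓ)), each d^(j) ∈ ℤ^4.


Via rank(M_{q-1}∘⋯∘M_p): M ≅ I[1,1]^3, I[1,4].
μ_θ-semistable layers: μ^(1)=23; μ^(2)=-69/4

((3, 0, 0, 0); (1, 1, 1, 1))


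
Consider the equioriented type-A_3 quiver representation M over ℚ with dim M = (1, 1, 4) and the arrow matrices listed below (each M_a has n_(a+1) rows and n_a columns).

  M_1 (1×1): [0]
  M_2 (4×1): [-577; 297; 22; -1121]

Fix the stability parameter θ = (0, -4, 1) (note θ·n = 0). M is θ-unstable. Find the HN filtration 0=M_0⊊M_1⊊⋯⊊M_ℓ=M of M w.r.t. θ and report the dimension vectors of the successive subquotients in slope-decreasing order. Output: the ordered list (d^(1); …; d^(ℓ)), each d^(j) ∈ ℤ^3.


Via rank(M_{q-1}∘⋯∘M_p): M ≅ I[1,1], I[2,3], I[3,3]^3.
μ_θ-semistable layers: μ^(1)=1; μ^(2)=0; μ^(3)=-4

((0, 0, 4); (1, 0, 0); (0, 1, 0))


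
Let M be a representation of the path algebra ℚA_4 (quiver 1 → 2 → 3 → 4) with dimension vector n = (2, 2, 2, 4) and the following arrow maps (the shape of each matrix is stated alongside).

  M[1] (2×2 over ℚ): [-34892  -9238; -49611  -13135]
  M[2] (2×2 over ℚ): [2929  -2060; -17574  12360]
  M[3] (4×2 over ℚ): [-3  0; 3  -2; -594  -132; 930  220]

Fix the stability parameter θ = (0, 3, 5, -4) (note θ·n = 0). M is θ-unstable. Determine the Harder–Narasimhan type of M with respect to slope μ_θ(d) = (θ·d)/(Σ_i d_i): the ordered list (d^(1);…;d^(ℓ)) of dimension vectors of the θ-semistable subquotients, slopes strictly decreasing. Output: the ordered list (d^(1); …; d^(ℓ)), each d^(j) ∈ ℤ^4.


Via rank(M_{q-1}∘⋯∘M_p): M ≅ I[1,2], I[1,4], I[3,4], I[4,4]^2.
μ_θ-semistable layers: μ^(1)=3; μ^(2)=4/3; μ^(3)=1/2; μ^(4)=0; μ^(5)=-4

((0, 1, 0, 0); (0, 1, 1, 1); (0, 0, 1, 1); (2, 0, 0, 0); (0, 0, 0, 2))


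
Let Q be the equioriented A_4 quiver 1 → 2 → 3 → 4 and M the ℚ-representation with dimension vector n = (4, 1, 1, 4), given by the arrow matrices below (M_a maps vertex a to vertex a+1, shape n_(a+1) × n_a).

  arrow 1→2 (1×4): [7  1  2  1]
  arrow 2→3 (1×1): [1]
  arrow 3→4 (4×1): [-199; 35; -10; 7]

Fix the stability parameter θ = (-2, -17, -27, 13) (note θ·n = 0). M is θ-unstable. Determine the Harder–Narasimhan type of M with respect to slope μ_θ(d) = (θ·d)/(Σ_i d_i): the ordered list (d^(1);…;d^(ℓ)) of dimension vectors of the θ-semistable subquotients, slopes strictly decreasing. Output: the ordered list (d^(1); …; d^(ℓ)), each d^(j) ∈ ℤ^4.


Via rank(M_{q-1}∘⋯∘M_p): M ≅ I[1,1]^3, I[1,4], I[4,4]^3.
μ_θ-semistable layers: μ^(1)=13; μ^(2)=-2; μ^(3)=-46/3

((0, 0, 0, 4); (3, 0, 0, 0); (1, 1, 1, 0))


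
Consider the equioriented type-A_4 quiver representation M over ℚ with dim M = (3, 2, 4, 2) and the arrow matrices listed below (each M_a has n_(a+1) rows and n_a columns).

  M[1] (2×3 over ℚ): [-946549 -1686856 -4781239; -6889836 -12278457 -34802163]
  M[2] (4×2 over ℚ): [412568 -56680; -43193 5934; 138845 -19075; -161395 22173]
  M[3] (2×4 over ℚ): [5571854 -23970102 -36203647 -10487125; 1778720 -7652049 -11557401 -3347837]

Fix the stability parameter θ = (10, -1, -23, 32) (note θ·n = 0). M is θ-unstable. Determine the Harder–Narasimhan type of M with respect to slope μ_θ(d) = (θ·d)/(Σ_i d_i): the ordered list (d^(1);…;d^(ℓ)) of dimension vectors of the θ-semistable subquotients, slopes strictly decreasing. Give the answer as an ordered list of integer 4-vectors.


Interval decomposition of M: I[1,1], I[1,3], I[1,4], I[3,3], I[3,4].
HN type (ℓ=4): μ^(1)=32; μ^(2)=10; μ^(3)=-14/3; μ^(4)=-23

((0, 0, 0, 2); (1, 0, 0, 0); (2, 2, 2, 0); (0, 0, 2, 0))


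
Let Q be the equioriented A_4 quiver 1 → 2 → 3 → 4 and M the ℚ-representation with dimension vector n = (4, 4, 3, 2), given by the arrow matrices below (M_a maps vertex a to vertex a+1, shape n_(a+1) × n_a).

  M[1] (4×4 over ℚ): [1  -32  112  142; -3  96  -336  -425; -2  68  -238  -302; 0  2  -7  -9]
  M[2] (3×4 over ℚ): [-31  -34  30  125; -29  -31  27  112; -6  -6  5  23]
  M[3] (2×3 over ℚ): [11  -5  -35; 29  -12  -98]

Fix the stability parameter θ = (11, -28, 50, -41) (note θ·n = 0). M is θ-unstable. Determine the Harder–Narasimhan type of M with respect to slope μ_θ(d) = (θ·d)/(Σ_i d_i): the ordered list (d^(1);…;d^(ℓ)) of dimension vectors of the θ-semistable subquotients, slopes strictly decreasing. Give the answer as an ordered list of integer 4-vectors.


Barcode: M ≅ I[1,1], I[1,3], I[1,4]^2, I[2,2]. HN layers by μ_θ (5 steps, strictly decreasing):
  μ^(1)=50; μ^(2)=11; μ^(3)=9/2; μ^(4)=-17/2; μ^(5)=-28

((0, 0, 1, 0); (1, 0, 0, 0); (0, 0, 2, 2); (3, 3, 0, 0); (0, 1, 0, 0))


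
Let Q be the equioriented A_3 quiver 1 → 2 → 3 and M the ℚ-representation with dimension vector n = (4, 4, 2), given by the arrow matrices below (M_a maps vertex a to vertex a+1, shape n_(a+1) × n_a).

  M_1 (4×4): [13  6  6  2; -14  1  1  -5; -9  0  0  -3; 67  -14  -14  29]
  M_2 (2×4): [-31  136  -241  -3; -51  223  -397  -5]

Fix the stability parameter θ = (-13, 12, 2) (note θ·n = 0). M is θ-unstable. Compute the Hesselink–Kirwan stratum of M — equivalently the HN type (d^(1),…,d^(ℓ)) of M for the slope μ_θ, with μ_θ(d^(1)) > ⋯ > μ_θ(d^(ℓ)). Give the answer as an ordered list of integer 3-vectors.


Via rank(M_{q-1}∘⋯∘M_p): M ≅ I[1,1], I[1,2], I[1,3]^2, I[2,2].
μ_θ-semistable layers: μ^(1)=12; μ^(2)=7; μ^(3)=-13

((0, 2, 0); (0, 2, 2); (4, 0, 0))


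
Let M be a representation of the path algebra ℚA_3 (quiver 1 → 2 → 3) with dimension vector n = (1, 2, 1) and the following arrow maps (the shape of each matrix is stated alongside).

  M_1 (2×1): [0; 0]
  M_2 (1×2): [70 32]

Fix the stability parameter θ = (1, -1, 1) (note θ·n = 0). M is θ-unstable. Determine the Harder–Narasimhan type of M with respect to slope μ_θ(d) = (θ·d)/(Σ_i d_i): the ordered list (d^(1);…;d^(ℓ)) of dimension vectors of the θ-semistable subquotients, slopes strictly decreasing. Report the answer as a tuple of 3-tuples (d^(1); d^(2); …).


Via rank(M_{q-1}∘⋯∘M_p): M ≅ I[1,1], I[2,2], I[2,3].
μ_θ-semistable layers: μ^(1)=1; μ^(2)=-1

((1, 0, 1); (0, 2, 0))


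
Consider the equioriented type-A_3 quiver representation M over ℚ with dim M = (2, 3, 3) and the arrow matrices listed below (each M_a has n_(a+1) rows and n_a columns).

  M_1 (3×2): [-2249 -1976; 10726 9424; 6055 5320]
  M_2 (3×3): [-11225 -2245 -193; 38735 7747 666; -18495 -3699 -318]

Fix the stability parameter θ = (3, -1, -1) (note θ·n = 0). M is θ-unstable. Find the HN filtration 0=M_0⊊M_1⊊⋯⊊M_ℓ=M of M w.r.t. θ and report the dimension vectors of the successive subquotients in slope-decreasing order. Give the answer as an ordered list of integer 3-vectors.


Barcode: M ≅ I[1,1], I[1,3], I[2,2], I[2,3], I[3,3]. HN layers by μ_θ (3 steps, strictly decreasing):
  μ^(1)=3; μ^(2)=1/3; μ^(3)=-1

((1, 0, 0); (1, 1, 1); (0, 2, 2))


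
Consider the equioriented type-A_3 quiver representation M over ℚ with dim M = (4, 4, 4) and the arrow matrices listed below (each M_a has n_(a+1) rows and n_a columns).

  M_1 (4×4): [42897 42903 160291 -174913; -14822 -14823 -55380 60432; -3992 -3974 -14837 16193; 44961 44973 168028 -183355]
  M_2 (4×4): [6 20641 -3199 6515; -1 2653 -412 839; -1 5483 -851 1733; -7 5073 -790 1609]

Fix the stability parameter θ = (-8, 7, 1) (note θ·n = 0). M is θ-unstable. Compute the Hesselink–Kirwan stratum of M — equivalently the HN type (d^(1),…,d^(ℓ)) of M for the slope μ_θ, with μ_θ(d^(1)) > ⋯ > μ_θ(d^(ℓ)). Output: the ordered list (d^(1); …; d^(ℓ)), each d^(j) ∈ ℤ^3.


Via rank(M_{q-1}∘⋯∘M_p): M ≅ I[1,3]^4.
μ_θ-semistable layers: μ^(1)=4; μ^(2)=-8

((0, 4, 4); (4, 0, 0))


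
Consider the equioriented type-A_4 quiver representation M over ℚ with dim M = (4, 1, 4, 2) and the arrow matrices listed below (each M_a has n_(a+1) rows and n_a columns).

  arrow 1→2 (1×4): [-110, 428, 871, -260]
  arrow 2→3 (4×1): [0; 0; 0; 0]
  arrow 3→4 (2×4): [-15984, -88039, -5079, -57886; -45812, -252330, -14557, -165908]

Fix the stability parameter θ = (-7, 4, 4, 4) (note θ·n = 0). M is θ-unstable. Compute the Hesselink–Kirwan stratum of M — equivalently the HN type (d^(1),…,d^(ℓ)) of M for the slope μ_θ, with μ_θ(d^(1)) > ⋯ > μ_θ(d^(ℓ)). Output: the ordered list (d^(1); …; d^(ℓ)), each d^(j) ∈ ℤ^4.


Via rank(M_{q-1}∘⋯∘M_p): M ≅ I[1,1]^3, I[1,2], I[3,3]^2, I[3,4]^2.
μ_θ-semistable layers: μ^(1)=4; μ^(2)=-7

((0, 1, 4, 2); (4, 0, 0, 0))


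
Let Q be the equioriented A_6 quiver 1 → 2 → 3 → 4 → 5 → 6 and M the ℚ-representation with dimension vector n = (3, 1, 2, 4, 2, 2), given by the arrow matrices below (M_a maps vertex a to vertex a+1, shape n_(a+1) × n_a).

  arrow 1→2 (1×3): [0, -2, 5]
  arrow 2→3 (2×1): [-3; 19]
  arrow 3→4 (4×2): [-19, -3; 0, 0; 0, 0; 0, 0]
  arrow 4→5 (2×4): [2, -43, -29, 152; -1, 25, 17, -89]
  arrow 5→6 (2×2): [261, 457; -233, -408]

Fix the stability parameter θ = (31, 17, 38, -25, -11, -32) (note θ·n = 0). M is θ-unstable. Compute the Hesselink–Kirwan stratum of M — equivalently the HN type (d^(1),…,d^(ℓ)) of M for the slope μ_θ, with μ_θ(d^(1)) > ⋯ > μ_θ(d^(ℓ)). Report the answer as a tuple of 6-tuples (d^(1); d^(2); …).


Interval decomposition of M: I[1,1]^2, I[1,3], I[3,6], I[4,4]^2, I[4,6].
HN type (ℓ=6): μ^(1)=38; μ^(2)=31; μ^(3)=24; μ^(4)=-15/2; μ^(5)=-43/2; μ^(6)=-25

((0, 0, 1, 0, 0, 0); (2, 0, 0, 0, 0, 0); (1, 1, 0, 0, 0, 0); (0, 0, 1, 1, 1, 1); (0, 0, 0, 0, 1, 1); (0, 0, 0, 3, 0, 0))


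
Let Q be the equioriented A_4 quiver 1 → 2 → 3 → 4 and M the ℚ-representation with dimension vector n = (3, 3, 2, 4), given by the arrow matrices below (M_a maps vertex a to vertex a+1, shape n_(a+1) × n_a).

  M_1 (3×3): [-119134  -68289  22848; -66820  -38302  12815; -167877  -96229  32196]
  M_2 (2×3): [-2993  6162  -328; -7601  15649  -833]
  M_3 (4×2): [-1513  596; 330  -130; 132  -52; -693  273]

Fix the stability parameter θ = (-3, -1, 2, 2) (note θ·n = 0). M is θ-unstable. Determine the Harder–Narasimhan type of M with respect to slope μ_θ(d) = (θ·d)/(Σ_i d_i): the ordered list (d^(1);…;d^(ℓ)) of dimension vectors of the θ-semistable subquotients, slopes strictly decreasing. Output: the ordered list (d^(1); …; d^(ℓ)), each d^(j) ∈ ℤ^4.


Barcode: M ≅ I[1,2], I[1,4]^2, I[4,4]^2. HN layers by μ_θ (3 steps, strictly decreasing):
  μ^(1)=2; μ^(2)=-1; μ^(3)=-3

((0, 0, 2, 4); (0, 3, 0, 0); (3, 0, 0, 0))


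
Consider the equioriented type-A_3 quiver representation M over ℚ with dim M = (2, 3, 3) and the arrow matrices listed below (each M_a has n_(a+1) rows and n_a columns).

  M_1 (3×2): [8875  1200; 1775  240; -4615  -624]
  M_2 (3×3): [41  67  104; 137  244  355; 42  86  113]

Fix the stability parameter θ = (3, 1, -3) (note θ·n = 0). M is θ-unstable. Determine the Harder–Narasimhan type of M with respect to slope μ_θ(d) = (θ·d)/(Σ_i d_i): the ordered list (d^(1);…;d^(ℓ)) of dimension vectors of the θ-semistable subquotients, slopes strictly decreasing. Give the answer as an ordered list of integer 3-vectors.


Interval decomposition of M: I[1,1], I[1,3], I[2,3]^2.
HN type (ℓ=3): μ^(1)=3; μ^(2)=1/3; μ^(3)=-1

((1, 0, 0); (1, 1, 1); (0, 2, 2))


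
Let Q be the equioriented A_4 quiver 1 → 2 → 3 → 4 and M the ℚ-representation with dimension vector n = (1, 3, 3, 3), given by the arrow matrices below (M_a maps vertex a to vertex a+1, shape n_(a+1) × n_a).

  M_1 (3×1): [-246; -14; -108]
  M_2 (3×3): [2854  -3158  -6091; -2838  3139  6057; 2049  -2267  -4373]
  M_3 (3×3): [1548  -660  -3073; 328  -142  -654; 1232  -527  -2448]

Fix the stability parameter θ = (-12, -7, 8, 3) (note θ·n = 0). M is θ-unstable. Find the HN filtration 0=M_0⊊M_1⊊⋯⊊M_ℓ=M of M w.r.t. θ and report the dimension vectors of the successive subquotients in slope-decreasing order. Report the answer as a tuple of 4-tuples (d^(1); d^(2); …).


Barcode: M ≅ I[1,4], I[2,3], I[2,4], I[4,4]. HN layers by μ_θ (5 steps, strictly decreasing):
  μ^(1)=8; μ^(2)=11/2; μ^(3)=3; μ^(4)=-7; μ^(5)=-12

((0, 0, 1, 0); (0, 0, 2, 2); (0, 0, 0, 1); (0, 3, 0, 0); (1, 0, 0, 0))


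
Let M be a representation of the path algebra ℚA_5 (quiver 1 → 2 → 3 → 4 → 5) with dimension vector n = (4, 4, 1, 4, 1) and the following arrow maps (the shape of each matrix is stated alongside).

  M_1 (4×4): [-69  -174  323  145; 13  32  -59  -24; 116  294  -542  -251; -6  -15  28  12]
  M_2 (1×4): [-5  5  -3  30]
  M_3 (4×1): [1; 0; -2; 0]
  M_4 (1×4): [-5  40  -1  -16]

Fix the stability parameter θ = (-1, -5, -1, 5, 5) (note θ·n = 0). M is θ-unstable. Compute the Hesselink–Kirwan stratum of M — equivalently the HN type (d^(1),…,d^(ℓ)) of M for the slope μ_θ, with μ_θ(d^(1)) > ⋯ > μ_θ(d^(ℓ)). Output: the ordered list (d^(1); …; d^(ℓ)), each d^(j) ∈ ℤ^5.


Interval decomposition of M: I[1,2]^3, I[1,5], I[4,4]^3.
HN type (ℓ=3): μ^(1)=5; μ^(2)=-1; μ^(3)=-3

((0, 0, 0, 4, 1); (0, 0, 1, 0, 0); (4, 4, 0, 0, 0))


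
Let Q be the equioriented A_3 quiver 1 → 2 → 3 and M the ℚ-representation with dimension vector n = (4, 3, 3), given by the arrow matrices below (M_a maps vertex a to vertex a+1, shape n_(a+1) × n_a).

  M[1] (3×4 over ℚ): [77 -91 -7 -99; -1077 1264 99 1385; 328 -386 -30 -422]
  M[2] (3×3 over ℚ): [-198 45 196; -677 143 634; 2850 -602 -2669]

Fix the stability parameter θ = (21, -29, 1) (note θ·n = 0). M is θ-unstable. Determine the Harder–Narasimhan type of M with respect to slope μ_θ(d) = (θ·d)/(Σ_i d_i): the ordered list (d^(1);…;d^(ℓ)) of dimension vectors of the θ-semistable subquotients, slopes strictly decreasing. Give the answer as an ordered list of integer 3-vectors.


Interval decomposition of M: I[1,1], I[1,3]^3.
HN type (ℓ=3): μ^(1)=21; μ^(2)=1; μ^(3)=-4

((1, 0, 0); (0, 0, 3); (3, 3, 0))


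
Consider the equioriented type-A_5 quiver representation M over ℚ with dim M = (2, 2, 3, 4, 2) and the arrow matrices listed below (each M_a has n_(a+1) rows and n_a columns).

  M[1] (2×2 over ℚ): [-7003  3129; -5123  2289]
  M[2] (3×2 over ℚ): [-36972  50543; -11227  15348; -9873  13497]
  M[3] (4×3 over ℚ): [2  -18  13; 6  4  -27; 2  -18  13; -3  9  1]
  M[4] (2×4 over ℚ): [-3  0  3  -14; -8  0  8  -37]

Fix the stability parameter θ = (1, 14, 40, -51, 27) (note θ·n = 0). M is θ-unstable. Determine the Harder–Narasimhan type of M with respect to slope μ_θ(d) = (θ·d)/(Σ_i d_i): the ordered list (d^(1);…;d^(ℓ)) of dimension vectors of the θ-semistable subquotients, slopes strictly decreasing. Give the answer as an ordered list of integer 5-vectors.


Barcode: M ≅ I[1,1], I[1,4], I[2,4], I[3,5], I[4,5]. HN layers by μ_θ (4 steps, strictly decreasing):
  μ^(1)=27; μ^(2)=1; μ^(3)=-11/2; μ^(4)=-51

((0, 0, 0, 0, 2); (2, 2, 2, 2, 0); (0, 0, 1, 1, 0); (0, 0, 0, 1, 0))


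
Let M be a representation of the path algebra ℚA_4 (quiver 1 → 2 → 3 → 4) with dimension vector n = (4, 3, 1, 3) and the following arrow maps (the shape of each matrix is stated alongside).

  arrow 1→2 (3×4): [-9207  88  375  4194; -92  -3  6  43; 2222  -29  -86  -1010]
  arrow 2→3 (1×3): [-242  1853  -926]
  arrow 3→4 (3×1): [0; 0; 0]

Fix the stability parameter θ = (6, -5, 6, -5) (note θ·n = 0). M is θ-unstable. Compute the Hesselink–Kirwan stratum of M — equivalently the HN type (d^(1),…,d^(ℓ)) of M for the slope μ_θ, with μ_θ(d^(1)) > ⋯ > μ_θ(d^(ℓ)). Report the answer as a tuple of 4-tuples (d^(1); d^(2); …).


Interval decomposition of M: I[1,1], I[1,2]^2, I[1,3], I[4,4]^3.
HN type (ℓ=3): μ^(1)=6; μ^(2)=1/2; μ^(3)=-5

((1, 0, 1, 0); (3, 3, 0, 0); (0, 0, 0, 3))


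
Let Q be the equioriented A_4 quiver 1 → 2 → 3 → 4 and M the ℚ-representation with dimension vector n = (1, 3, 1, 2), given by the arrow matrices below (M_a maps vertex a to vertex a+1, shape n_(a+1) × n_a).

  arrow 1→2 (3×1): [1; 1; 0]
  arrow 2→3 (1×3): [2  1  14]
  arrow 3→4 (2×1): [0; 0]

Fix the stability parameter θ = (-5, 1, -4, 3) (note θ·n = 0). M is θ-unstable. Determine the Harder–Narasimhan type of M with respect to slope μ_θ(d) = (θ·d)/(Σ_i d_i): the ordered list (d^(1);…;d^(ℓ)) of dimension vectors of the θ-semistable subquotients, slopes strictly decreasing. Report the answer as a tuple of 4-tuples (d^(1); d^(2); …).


Via rank(M_{q-1}∘⋯∘M_p): M ≅ I[1,3], I[2,2]^2, I[4,4]^2.
μ_θ-semistable layers: μ^(1)=3; μ^(2)=1; μ^(3)=-3/2; μ^(4)=-5

((0, 0, 0, 2); (0, 2, 0, 0); (0, 1, 1, 0); (1, 0, 0, 0))


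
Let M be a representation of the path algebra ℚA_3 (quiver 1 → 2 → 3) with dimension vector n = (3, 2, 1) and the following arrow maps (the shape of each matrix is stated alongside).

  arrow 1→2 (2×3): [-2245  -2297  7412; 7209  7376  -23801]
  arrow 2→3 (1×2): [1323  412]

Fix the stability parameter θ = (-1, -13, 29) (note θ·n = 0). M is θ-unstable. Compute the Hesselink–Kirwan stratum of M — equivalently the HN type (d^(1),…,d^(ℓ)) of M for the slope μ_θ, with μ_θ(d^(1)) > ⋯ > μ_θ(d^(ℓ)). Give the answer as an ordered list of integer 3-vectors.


Barcode: M ≅ I[1,1], I[1,2], I[1,3]. HN layers by μ_θ (3 steps, strictly decreasing):
  μ^(1)=29; μ^(2)=-1; μ^(3)=-7

((0, 0, 1); (1, 0, 0); (2, 2, 0))


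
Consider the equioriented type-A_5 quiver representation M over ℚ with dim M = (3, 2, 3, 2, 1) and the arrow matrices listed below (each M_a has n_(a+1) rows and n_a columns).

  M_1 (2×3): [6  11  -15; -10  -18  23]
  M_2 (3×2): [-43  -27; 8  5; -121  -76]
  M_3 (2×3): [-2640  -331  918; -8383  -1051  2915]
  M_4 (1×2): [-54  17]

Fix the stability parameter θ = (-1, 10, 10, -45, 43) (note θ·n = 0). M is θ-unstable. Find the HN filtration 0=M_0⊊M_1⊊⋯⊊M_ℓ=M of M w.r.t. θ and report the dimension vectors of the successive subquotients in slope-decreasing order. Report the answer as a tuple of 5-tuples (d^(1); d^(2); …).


Interval decomposition of M: I[1,1], I[1,4], I[1,5], I[3,3].
HN type (ℓ=4): μ^(1)=43; μ^(2)=10; μ^(3)=-1; μ^(4)=-13/2

((0, 0, 0, 0, 1); (0, 0, 1, 0, 0); (1, 0, 0, 0, 0); (2, 2, 2, 2, 0))


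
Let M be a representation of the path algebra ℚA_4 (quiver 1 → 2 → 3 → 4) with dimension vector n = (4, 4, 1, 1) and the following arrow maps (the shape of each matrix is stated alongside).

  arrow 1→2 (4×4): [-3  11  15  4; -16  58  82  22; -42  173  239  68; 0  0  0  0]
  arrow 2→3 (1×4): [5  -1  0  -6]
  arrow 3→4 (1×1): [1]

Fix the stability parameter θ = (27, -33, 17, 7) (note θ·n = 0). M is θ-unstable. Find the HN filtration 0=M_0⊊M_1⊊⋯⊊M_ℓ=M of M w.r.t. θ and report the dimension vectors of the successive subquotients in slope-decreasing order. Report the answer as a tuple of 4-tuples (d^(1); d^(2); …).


Barcode: M ≅ I[1,1], I[1,2]^2, I[1,4], I[2,2]. HN layers by μ_θ (4 steps, strictly decreasing):
  μ^(1)=27; μ^(2)=12; μ^(3)=-3; μ^(4)=-33

((1, 0, 0, 0); (0, 0, 1, 1); (3, 3, 0, 0); (0, 1, 0, 0))


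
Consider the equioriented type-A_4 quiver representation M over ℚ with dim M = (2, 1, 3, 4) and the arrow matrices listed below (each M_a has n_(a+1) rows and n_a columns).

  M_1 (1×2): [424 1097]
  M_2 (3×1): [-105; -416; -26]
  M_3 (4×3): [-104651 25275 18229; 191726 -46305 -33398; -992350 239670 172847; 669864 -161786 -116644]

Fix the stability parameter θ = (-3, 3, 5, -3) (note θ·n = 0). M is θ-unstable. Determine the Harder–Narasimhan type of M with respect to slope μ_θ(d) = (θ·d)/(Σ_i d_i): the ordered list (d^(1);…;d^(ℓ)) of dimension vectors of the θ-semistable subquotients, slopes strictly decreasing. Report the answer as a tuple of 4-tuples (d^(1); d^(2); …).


Interval decomposition of M: I[1,1], I[1,4], I[3,4]^2, I[4,4].
HN type (ℓ=3): μ^(1)=5/3; μ^(2)=1; μ^(3)=-3

((0, 1, 1, 1); (0, 0, 2, 2); (2, 0, 0, 1))


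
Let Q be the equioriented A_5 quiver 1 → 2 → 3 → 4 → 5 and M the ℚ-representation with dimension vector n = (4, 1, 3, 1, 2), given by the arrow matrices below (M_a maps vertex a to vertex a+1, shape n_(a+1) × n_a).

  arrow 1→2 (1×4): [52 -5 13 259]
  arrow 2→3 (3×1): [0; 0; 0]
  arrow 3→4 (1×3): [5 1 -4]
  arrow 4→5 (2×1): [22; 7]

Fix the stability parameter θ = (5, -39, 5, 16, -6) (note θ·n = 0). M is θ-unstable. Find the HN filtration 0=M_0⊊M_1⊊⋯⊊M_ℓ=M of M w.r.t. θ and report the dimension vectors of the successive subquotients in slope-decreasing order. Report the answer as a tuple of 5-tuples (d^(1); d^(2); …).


Via rank(M_{q-1}∘⋯∘M_p): M ≅ I[1,1]^3, I[1,2], I[3,3]^2, I[3,5], I[5,5].
μ_θ-semistable layers: μ^(1)=5; μ^(2)=-6; μ^(3)=-17

((3, 0, 3, 1, 1); (0, 0, 0, 0, 1); (1, 1, 0, 0, 0))


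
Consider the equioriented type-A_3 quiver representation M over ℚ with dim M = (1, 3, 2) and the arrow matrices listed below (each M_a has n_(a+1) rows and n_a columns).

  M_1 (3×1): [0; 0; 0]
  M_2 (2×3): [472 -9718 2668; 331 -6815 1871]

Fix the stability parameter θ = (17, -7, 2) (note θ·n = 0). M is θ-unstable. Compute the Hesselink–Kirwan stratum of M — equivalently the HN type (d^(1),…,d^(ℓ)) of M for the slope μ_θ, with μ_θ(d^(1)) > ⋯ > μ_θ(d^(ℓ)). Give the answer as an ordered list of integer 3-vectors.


Interval decomposition of M: I[1,1], I[2,2], I[2,3]^2.
HN type (ℓ=3): μ^(1)=17; μ^(2)=2; μ^(3)=-7

((1, 0, 0); (0, 0, 2); (0, 3, 0))


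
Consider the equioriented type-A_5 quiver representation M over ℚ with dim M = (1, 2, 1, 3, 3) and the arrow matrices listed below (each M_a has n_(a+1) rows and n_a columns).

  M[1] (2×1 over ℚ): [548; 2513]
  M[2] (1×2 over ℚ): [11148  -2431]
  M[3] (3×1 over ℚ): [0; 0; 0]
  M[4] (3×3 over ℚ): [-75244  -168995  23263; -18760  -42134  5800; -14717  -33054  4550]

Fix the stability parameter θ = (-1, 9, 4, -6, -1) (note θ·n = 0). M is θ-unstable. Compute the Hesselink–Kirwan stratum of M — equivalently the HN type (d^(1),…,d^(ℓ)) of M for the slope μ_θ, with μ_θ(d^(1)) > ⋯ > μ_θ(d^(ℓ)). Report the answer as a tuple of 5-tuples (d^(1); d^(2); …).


Barcode: M ≅ I[1,3], I[2,2], I[4,5]^3. HN layers by μ_θ (4 steps, strictly decreasing):
  μ^(1)=9; μ^(2)=13/2; μ^(3)=-1; μ^(4)=-6

((0, 1, 0, 0, 0); (0, 1, 1, 0, 0); (1, 0, 0, 0, 3); (0, 0, 0, 3, 0))
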